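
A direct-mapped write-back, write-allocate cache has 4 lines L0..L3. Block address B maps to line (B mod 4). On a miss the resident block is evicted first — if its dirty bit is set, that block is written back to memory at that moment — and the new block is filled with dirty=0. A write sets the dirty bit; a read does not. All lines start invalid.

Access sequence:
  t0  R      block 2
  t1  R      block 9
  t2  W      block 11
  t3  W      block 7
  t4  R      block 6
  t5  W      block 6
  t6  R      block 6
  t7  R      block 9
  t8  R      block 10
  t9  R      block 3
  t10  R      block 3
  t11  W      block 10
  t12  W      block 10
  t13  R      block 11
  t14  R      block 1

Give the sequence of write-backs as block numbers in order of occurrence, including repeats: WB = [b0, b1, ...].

WB = [11, 6, 7]

0: R B2 -> L2 miss  d=-]
1: R B9 -> L1 miss  d=-]
2: W B11 -> L3 miss  d=D]
3: W B7 -> L3 miss wb->B11  d=D]
4: R B6 -> L2 miss  d=-]
5: W B6 -> L2 hit  d=D]
6: R B6 -> L2 hit  d=D]
7: R B9 -> L1 hit  d=-]
8: R B10 -> L2 miss wb->B6  d=-]
9: R B3 -> L3 miss wb->B7  d=-]
10: R B3 -> L3 hit  d=-]
11: W B10 -> L2 hit  d=D]
12: W B10 -> L2 hit  d=D]
13: R B11 -> L3 miss  d=-]
14: R B1 -> L1 miss  d=-]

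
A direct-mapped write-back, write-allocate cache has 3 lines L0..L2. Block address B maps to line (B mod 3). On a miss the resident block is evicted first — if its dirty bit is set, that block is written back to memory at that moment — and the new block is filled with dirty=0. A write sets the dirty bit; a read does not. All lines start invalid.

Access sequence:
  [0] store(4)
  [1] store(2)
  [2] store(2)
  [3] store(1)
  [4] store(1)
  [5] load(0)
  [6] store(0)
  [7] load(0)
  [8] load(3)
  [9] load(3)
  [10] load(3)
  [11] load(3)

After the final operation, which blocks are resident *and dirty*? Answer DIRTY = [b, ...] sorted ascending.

  0 | W B4 → L1 miss [D]
  1 | W B2 → L2 miss [D]
  2 | W B2 → L2 hit [D]
  3 | W B1 → L1 miss wb→B4 [D]
  4 | W B1 → L1 hit [D]
  5 | R B0 → L0 miss [-]
  6 | W B0 → L0 hit [D]
  7 | R B0 → L0 hit [D]
  8 | R B3 → L0 miss wb→B0 [-]
  9 | R B3 → L0 hit [-]
  10 | R B3 → L0 hit [-]
  11 | R B3 → L0 hit [-]

DIRTY = [1, 2]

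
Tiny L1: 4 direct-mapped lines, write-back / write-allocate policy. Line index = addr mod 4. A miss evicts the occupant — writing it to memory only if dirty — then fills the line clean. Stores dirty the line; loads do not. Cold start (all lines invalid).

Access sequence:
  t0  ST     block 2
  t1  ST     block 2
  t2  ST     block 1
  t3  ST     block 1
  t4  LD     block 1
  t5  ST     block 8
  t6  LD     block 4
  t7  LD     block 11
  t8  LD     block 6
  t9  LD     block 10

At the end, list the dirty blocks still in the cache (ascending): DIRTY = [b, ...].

DIRTY = [1]

0: W B2 -> L2 miss  d=D]
1: W B2 -> L2 hit  d=D]
2: W B1 -> L1 miss  d=D]
3: W B1 -> L1 hit  d=D]
4: R B1 -> L1 hit  d=D]
5: W B8 -> L0 miss  d=D]
6: R B4 -> L0 miss wb->B8  d=-]
7: R B11 -> L3 miss  d=-]
8: R B6 -> L2 miss wb->B2  d=-]
9: R B10 -> L2 miss  d=-]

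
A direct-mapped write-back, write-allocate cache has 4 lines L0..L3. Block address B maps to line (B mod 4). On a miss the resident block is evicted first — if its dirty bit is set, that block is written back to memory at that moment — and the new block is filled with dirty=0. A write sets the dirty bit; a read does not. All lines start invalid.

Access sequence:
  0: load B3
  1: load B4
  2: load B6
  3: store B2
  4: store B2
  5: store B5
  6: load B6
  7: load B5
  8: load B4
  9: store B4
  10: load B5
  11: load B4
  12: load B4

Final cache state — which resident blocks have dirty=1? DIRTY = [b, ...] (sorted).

0: R B3 → L3 miss [-]
1: R B4 → L0 miss [-]
2: R B6 → L2 miss [-]
3: W B2 → L2 miss [D]
4: W B2 → L2 hit [D]
5: W B5 → L1 miss [D]
6: R B6 → L2 miss wb→B2 [-]
7: R B5 → L1 hit [D]
8: R B4 → L0 hit [-]
9: W B4 → L0 hit [D]
10: R B5 → L1 hit [D]
11: R B4 → L0 hit [D]
12: R B4 → L0 hit [D]

DIRTY = [4, 5]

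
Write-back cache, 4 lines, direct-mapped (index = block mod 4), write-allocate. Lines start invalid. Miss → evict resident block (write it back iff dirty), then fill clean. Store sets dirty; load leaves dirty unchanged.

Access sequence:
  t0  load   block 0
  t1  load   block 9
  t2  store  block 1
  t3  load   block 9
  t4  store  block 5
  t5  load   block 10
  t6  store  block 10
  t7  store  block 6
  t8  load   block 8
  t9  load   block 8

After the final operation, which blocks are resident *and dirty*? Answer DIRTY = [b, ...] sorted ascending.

0: R B0 → L0 miss [-]
1: R B9 → L1 miss [-]
2: W B1 → L1 miss [D]
3: R B9 → L1 miss wb→B1 [-]
4: W B5 → L1 miss [D]
5: R B10 → L2 miss [-]
6: W B10 → L2 hit [D]
7: W B6 → L2 miss wb→B10 [D]
8: R B8 → L0 miss [-]
9: R B8 → L0 hit [-]

DIRTY = [5, 6]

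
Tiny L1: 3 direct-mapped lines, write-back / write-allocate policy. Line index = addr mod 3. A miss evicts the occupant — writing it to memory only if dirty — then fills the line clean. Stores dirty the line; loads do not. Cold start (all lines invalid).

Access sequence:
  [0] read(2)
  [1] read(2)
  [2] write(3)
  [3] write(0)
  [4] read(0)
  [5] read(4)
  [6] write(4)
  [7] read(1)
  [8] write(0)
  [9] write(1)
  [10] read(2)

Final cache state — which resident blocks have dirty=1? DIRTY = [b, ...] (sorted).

DIRTY = [0, 1]

  0 | R B2 → L2 miss [-]
  1 | R B2 → L2 hit [-]
  2 | W B3 → L0 miss [D]
  3 | W B0 → L0 miss wb→B3 [D]
  4 | R B0 → L0 hit [D]
  5 | R B4 → L1 miss [-]
  6 | W B4 → L1 hit [D]
  7 | R B1 → L1 miss wb→B4 [-]
  8 | W B0 → L0 hit [D]
  9 | W B1 → L1 hit [D]
  10 | R B2 → L2 hit [-]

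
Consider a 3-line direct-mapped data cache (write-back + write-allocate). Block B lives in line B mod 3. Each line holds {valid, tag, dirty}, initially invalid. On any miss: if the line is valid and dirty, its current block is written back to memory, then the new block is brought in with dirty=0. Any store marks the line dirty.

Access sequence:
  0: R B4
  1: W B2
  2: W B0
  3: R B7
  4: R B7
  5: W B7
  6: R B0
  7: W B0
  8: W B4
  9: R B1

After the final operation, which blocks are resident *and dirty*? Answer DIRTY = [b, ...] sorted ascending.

  0 | R B4 → L1 miss [-]
  1 | W B2 → L2 miss [D]
  2 | W B0 → L0 miss [D]
  3 | R B7 → L1 miss [-]
  4 | R B7 → L1 hit [-]
  5 | W B7 → L1 hit [D]
  6 | R B0 → L0 hit [D]
  7 | W B0 → L0 hit [D]
  8 | W B4 → L1 miss wb→B7 [D]
  9 | R B1 → L1 miss wb→B4 [-]

DIRTY = [0, 2]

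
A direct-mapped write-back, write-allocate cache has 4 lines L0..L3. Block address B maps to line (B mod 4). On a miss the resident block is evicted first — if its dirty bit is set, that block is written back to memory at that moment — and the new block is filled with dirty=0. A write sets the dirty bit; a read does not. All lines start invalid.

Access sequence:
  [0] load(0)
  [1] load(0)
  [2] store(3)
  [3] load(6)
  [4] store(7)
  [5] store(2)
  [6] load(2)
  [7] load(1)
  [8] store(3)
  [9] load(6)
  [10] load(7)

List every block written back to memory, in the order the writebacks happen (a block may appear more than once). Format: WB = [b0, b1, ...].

0: R B0 → L0 miss [-]
1: R B0 → L0 hit [-]
2: W B3 → L3 miss [D]
3: R B6 → L2 miss [-]
4: W B7 → L3 miss wb→B3 [D]
5: W B2 → L2 miss [D]
6: R B2 → L2 hit [D]
7: R B1 → L1 miss [-]
8: W B3 → L3 miss wb→B7 [D]
9: R B6 → L2 miss wb→B2 [-]
10: R B7 → L3 miss wb→B3 [-]

WB = [3, 7, 2, 3]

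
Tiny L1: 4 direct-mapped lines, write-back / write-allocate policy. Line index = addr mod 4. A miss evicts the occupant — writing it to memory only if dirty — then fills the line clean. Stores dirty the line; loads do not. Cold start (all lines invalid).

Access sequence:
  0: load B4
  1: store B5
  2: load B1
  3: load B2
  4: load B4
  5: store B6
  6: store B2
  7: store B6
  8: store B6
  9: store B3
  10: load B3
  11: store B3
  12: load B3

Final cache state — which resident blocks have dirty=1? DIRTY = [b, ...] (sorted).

0: R B4 → L0 miss [-]
1: W B5 → L1 miss [D]
2: R B1 → L1 miss wb→B5 [-]
3: R B2 → L2 miss [-]
4: R B4 → L0 hit [-]
5: W B6 → L2 miss [D]
6: W B2 → L2 miss wb→B6 [D]
7: W B6 → L2 miss wb→B2 [D]
8: W B6 → L2 hit [D]
9: W B3 → L3 miss [D]
10: R B3 → L3 hit [D]
11: W B3 → L3 hit [D]
12: R B3 → L3 hit [D]

DIRTY = [3, 6]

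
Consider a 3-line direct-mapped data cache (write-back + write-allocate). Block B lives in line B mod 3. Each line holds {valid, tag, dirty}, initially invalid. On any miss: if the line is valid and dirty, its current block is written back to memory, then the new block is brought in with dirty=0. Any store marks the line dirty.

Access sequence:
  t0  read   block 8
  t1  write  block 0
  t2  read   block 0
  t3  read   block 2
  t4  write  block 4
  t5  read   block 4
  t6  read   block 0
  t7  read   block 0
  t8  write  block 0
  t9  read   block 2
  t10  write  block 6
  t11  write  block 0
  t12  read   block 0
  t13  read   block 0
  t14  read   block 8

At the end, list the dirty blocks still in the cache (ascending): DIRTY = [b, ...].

0: R B8 -> L2 miss  d=-]
1: W B0 -> L0 miss  d=D]
2: R B0 -> L0 hit  d=D]
3: R B2 -> L2 miss  d=-]
4: W B4 -> L1 miss  d=D]
5: R B4 -> L1 hit  d=D]
6: R B0 -> L0 hit  d=D]
7: R B0 -> L0 hit  d=D]
8: W B0 -> L0 hit  d=D]
9: R B2 -> L2 hit  d=-]
10: W B6 -> L0 miss wb->B0  d=D]
11: W B0 -> L0 miss wb->B6  d=D]
12: R B0 -> L0 hit  d=D]
13: R B0 -> L0 hit  d=D]
14: R B8 -> L2 miss  d=-]

DIRTY = [0, 4]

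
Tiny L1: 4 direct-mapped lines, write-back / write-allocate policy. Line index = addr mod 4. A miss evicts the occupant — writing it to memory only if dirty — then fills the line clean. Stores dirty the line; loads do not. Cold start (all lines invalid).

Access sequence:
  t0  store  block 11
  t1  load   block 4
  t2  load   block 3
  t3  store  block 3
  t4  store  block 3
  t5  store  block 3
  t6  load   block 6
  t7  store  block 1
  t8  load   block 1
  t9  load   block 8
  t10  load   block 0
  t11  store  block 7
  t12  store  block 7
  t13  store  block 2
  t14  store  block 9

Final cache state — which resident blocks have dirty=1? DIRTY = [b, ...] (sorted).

DIRTY = [2, 7, 9]

0: W B11 -> L3 miss  d=D]
1: R B4 -> L0 miss  d=-]
2: R B3 -> L3 miss wb->B11  d=-]
3: W B3 -> L3 hit  d=D]
4: W B3 -> L3 hit  d=D]
5: W B3 -> L3 hit  d=D]
6: R B6 -> L2 miss  d=-]
7: W B1 -> L1 miss  d=D]
8: R B1 -> L1 hit  d=D]
9: R B8 -> L0 miss  d=-]
10: R B0 -> L0 miss  d=-]
11: W B7 -> L3 miss wb->B3  d=D]
12: W B7 -> L3 hit  d=D]
13: W B2 -> L2 miss  d=D]
14: W B9 -> L1 miss wb->B1  d=D]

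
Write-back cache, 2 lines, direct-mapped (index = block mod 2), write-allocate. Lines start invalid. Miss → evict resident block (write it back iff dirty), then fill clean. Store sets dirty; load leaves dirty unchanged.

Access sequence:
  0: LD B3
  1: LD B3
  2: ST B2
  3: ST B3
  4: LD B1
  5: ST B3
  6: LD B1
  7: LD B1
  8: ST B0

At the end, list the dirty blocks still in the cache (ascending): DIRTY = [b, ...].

0: R B3 -> L1 miss  d=-]
1: R B3 -> L1 hit  d=-]
2: W B2 -> L0 miss  d=D]
3: W B3 -> L1 hit  d=D]
4: R B1 -> L1 miss wb->B3  d=-]
5: W B3 -> L1 miss  d=D]
6: R B1 -> L1 miss wb->B3  d=-]
7: R B1 -> L1 hit  d=-]
8: W B0 -> L0 miss wb->B2  d=D]

DIRTY = [0]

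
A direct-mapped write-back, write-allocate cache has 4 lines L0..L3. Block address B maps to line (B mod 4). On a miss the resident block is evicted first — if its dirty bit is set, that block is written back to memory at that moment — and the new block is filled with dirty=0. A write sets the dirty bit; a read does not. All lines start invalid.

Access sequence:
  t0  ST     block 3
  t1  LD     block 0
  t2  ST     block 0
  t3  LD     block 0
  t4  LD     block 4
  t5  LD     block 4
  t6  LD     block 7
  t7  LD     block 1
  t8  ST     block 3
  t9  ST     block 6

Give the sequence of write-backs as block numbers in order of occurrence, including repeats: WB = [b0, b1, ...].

WB = [0, 3]

0: W B3 → L3 miss [D]
1: R B0 → L0 miss [-]
2: W B0 → L0 hit [D]
3: R B0 → L0 hit [D]
4: R B4 → L0 miss wb→B0 [-]
5: R B4 → L0 hit [-]
6: R B7 → L3 miss wb→B3 [-]
7: R B1 → L1 miss [-]
8: W B3 → L3 miss [D]
9: W B6 → L2 miss [D]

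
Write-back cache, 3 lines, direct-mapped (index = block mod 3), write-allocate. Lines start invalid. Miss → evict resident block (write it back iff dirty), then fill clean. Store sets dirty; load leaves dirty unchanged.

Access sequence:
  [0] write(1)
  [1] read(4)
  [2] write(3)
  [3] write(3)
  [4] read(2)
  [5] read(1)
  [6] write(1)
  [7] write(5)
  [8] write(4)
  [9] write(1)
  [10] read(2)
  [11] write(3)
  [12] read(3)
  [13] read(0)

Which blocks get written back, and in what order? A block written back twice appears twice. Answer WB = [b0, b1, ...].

WB = [1, 1, 4, 5, 3]

0: W B1 → L1 miss [D]
1: R B4 → L1 miss wb→B1 [-]
2: W B3 → L0 miss [D]
3: W B3 → L0 hit [D]
4: R B2 → L2 miss [-]
5: R B1 → L1 miss [-]
6: W B1 → L1 hit [D]
7: W B5 → L2 miss [D]
8: W B4 → L1 miss wb→B1 [D]
9: W B1 → L1 miss wb→B4 [D]
10: R B2 → L2 miss wb→B5 [-]
11: W B3 → L0 hit [D]
12: R B3 → L0 hit [D]
13: R B0 → L0 miss wb→B3 [-]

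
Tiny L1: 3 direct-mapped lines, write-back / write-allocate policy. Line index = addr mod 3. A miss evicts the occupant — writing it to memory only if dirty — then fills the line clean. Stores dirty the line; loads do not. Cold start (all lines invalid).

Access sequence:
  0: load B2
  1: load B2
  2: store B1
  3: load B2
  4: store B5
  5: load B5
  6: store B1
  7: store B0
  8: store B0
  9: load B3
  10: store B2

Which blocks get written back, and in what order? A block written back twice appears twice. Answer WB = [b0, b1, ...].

0: R B2 → L2 miss [-]
1: R B2 → L2 hit [-]
2: W B1 → L1 miss [D]
3: R B2 → L2 hit [-]
4: W B5 → L2 miss [D]
5: R B5 → L2 hit [D]
6: W B1 → L1 hit [D]
7: W B0 → L0 miss [D]
8: W B0 → L0 hit [D]
9: R B3 → L0 miss wb→B0 [-]
10: W B2 → L2 miss wb→B5 [D]

WB = [0, 5]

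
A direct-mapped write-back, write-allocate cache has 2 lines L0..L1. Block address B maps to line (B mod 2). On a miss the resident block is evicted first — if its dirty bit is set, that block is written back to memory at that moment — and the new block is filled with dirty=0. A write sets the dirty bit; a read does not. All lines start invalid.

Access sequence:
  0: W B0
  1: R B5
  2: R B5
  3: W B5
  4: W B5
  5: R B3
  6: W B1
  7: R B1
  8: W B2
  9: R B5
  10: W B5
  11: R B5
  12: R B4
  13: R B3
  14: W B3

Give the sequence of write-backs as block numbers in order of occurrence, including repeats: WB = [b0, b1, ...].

0: W B0 → L0 miss [D]
1: R B5 → L1 miss [-]
2: R B5 → L1 hit [-]
3: W B5 → L1 hit [D]
4: W B5 → L1 hit [D]
5: R B3 → L1 miss wb→B5 [-]
6: W B1 → L1 miss [D]
7: R B1 → L1 hit [D]
8: W B2 → L0 miss wb→B0 [D]
9: R B5 → L1 miss wb→B1 [-]
10: W B5 → L1 hit [D]
11: R B5 → L1 hit [D]
12: R B4 → L0 miss wb→B2 [-]
13: R B3 → L1 miss wb→B5 [-]
14: W B3 → L1 hit [D]

WB = [5, 0, 1, 2, 5]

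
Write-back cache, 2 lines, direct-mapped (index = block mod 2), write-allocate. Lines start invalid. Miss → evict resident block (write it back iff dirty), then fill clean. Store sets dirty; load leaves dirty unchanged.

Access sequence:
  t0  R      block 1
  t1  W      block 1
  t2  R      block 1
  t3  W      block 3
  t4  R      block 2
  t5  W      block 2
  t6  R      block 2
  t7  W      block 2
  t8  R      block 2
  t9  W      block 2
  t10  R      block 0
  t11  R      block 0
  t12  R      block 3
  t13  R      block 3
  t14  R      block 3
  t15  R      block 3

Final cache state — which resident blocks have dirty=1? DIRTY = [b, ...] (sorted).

0: R B1 → L1 miss [-]
1: W B1 → L1 hit [D]
2: R B1 → L1 hit [D]
3: W B3 → L1 miss wb→B1 [D]
4: R B2 → L0 miss [-]
5: W B2 → L0 hit [D]
6: R B2 → L0 hit [D]
7: W B2 → L0 hit [D]
8: R B2 → L0 hit [D]
9: W B2 → L0 hit [D]
10: R B0 → L0 miss wb→B2 [-]
11: R B0 → L0 hit [-]
12: R B3 → L1 hit [D]
13: R B3 → L1 hit [D]
14: R B3 → L1 hit [D]
15: R B3 → L1 hit [D]

DIRTY = [3]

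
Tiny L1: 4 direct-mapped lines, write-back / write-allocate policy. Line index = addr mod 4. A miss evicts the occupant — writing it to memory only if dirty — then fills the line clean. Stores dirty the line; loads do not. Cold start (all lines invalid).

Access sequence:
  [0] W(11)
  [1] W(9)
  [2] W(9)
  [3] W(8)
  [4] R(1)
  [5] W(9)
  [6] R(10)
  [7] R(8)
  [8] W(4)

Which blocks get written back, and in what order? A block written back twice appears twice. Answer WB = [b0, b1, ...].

0: W B11 → L3 miss [D]
1: W B9 → L1 miss [D]
2: W B9 → L1 hit [D]
3: W B8 → L0 miss [D]
4: R B1 → L1 miss wb→B9 [-]
5: W B9 → L1 miss [D]
6: R B10 → L2 miss [-]
7: R B8 → L0 hit [D]
8: W B4 → L0 miss wb→B8 [D]

WB = [9, 8]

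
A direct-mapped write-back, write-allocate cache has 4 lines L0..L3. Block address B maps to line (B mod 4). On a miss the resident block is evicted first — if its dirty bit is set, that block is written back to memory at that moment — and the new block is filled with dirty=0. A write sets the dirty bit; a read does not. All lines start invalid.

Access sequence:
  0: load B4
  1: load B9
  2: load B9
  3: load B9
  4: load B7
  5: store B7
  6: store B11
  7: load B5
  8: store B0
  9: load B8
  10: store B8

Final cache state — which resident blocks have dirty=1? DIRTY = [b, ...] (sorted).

DIRTY = [8, 11]

  0 | R B4 → L0 miss [-]
  1 | R B9 → L1 miss [-]
  2 | R B9 → L1 hit [-]
  3 | R B9 → L1 hit [-]
  4 | R B7 → L3 miss [-]
  5 | W B7 → L3 hit [D]
  6 | W B11 → L3 miss wb→B7 [D]
  7 | R B5 → L1 miss [-]
  8 | W B0 → L0 miss [D]
  9 | R B8 → L0 miss wb→B0 [-]
  10 | W B8 → L0 hit [D]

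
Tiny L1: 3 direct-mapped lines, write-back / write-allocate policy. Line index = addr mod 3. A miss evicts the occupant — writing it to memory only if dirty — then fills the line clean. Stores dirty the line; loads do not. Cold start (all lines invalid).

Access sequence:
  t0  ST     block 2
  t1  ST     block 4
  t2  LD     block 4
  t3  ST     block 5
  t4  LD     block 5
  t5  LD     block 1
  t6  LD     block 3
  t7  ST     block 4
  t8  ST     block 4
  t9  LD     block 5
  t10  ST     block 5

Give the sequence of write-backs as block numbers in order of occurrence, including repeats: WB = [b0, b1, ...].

0: W B2 → L2 miss [D]
1: W B4 → L1 miss [D]
2: R B4 → L1 hit [D]
3: W B5 → L2 miss wb→B2 [D]
4: R B5 → L2 hit [D]
5: R B1 → L1 miss wb→B4 [-]
6: R B3 → L0 miss [-]
7: W B4 → L1 miss [D]
8: W B4 → L1 hit [D]
9: R B5 → L2 hit [D]
10: W B5 → L2 hit [D]

WB = [2, 4]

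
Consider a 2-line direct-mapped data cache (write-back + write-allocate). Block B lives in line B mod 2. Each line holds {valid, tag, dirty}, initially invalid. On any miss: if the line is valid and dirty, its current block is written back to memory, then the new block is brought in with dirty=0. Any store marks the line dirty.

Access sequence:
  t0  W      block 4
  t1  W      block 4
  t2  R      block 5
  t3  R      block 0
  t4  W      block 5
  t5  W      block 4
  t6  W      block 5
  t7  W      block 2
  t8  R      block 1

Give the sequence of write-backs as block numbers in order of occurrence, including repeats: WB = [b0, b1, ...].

0: W B4 → L0 miss [D]
1: W B4 → L0 hit [D]
2: R B5 → L1 miss [-]
3: R B0 → L0 miss wb→B4 [-]
4: W B5 → L1 hit [D]
5: W B4 → L0 miss [D]
6: W B5 → L1 hit [D]
7: W B2 → L0 miss wb→B4 [D]
8: R B1 → L1 miss wb→B5 [-]

WB = [4, 4, 5]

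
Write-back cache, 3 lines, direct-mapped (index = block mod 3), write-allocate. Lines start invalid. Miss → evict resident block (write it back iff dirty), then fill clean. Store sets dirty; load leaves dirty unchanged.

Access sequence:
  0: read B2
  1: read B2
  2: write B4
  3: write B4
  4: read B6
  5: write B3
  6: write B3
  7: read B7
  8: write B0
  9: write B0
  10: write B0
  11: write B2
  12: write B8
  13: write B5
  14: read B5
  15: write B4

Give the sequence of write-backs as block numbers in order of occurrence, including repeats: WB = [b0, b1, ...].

WB = [4, 3, 2, 8]

0: R B2 → L2 miss [-]
1: R B2 → L2 hit [-]
2: W B4 → L1 miss [D]
3: W B4 → L1 hit [D]
4: R B6 → L0 miss [-]
5: W B3 → L0 miss [D]
6: W B3 → L0 hit [D]
7: R B7 → L1 miss wb→B4 [-]
8: W B0 → L0 miss wb→B3 [D]
9: W B0 → L0 hit [D]
10: W B0 → L0 hit [D]
11: W B2 → L2 hit [D]
12: W B8 → L2 miss wb→B2 [D]
13: W B5 → L2 miss wb→B8 [D]
14: R B5 → L2 hit [D]
15: W B4 → L1 miss [D]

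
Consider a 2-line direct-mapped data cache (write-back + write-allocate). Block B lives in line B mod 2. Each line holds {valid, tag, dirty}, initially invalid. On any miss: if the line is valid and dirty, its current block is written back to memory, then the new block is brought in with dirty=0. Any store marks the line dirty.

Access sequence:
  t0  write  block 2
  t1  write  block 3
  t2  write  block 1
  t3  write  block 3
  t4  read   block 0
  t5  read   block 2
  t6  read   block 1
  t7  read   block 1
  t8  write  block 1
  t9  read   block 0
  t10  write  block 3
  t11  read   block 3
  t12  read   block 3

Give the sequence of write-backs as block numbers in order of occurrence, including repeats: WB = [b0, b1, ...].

WB = [3, 1, 2, 3, 1]

0: W B2 -> L0 miss  d=D]
1: W B3 -> L1 miss  d=D]
2: W B1 -> L1 miss wb->B3  d=D]
3: W B3 -> L1 miss wb->B1  d=D]
4: R B0 -> L0 miss wb->B2  d=-]
5: R B2 -> L0 miss  d=-]
6: R B1 -> L1 miss wb->B3  d=-]
7: R B1 -> L1 hit  d=-]
8: W B1 -> L1 hit  d=D]
9: R B0 -> L0 miss  d=-]
10: W B3 -> L1 miss wb->B1  d=D]
11: R B3 -> L1 hit  d=D]
12: R B3 -> L1 hit  d=D]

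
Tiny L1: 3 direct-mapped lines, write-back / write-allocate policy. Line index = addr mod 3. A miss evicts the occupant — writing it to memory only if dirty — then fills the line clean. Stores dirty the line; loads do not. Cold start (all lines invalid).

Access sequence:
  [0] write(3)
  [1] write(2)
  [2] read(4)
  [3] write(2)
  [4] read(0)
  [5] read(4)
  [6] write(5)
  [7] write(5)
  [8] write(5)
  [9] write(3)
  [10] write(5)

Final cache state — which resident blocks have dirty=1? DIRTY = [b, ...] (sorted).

DIRTY = [3, 5]

0: W B3 → L0 miss [D]
1: W B2 → L2 miss [D]
2: R B4 → L1 miss [-]
3: W B2 → L2 hit [D]
4: R B0 → L0 miss wb→B3 [-]
5: R B4 → L1 hit [-]
6: W B5 → L2 miss wb→B2 [D]
7: W B5 → L2 hit [D]
8: W B5 → L2 hit [D]
9: W B3 → L0 miss [D]
10: W B5 → L2 hit [D]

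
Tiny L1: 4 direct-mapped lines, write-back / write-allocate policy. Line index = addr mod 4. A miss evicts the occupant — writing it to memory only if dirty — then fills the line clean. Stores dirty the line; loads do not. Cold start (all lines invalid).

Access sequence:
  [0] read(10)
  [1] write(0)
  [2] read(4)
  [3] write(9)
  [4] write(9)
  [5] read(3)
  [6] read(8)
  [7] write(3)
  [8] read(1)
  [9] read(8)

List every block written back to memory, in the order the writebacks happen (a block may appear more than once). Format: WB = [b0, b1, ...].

0: R B10 → L2 miss [-]
1: W B0 → L0 miss [D]
2: R B4 → L0 miss wb→B0 [-]
3: W B9 → L1 miss [D]
4: W B9 → L1 hit [D]
5: R B3 → L3 miss [-]
6: R B8 → L0 miss [-]
7: W B3 → L3 hit [D]
8: R B1 → L1 miss wb→B9 [-]
9: R B8 → L0 hit [-]

WB = [0, 9]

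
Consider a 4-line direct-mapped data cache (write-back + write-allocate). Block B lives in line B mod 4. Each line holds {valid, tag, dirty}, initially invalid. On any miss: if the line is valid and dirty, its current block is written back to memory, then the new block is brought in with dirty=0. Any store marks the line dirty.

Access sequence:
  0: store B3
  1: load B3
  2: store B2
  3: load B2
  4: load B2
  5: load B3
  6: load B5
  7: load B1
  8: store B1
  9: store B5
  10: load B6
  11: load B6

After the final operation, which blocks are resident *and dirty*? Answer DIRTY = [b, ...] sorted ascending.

0: W B3 -> L3 miss  d=D]
1: R B3 -> L3 hit  d=D]
2: W B2 -> L2 miss  d=D]
3: R B2 -> L2 hit  d=D]
4: R B2 -> L2 hit  d=D]
5: R B3 -> L3 hit  d=D]
6: R B5 -> L1 miss  d=-]
7: R B1 -> L1 miss  d=-]
8: W B1 -> L1 hit  d=D]
9: W B5 -> L1 miss wb->B1  d=D]
10: R B6 -> L2 miss wb->B2  d=-]
11: R B6 -> L2 hit  d=-]

DIRTY = [3, 5]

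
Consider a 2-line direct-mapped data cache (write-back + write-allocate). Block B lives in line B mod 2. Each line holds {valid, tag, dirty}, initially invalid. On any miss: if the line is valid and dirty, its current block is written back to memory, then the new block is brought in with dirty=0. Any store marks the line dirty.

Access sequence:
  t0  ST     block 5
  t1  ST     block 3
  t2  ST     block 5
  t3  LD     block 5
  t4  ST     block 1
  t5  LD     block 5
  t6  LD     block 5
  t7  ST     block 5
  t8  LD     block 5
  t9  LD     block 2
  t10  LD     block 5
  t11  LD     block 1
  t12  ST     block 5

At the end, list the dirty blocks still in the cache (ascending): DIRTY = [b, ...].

0: W B5 → L1 miss [D]
1: W B3 → L1 miss wb→B5 [D]
2: W B5 → L1 miss wb→B3 [D]
3: R B5 → L1 hit [D]
4: W B1 → L1 miss wb→B5 [D]
5: R B5 → L1 miss wb→B1 [-]
6: R B5 → L1 hit [-]
7: W B5 → L1 hit [D]
8: R B5 → L1 hit [D]
9: R B2 → L0 miss [-]
10: R B5 → L1 hit [D]
11: R B1 → L1 miss wb→B5 [-]
12: W B5 → L1 miss [D]

DIRTY = [5]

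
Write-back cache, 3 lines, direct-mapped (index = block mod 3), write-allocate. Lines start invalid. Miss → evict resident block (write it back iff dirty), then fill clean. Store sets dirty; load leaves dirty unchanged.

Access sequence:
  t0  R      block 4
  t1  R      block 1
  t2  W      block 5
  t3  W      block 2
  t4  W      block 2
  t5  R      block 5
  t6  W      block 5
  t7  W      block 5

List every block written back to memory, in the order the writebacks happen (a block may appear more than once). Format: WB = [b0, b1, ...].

0: R B4 → L1 miss [-]
1: R B1 → L1 miss [-]
2: W B5 → L2 miss [D]
3: W B2 → L2 miss wb→B5 [D]
4: W B2 → L2 hit [D]
5: R B5 → L2 miss wb→B2 [-]
6: W B5 → L2 hit [D]
7: W B5 → L2 hit [D]

WB = [5, 2]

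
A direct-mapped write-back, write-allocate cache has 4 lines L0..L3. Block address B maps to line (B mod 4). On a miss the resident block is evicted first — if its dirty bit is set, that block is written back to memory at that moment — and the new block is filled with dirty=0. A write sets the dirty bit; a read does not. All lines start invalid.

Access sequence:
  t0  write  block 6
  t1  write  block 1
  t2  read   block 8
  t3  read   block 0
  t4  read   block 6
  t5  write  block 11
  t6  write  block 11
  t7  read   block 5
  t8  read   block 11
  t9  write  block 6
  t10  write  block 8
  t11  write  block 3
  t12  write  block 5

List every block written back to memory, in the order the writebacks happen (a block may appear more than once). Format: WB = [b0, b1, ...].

WB = [1, 11]

  0 | W B6 → L2 miss [D]
  1 | W B1 → L1 miss [D]
  2 | R B8 → L0 miss [-]
  3 | R B0 → L0 miss [-]
  4 | R B6 → L2 hit [D]
  5 | W B11 → L3 miss [D]
  6 | W B11 → L3 hit [D]
  7 | R B5 → L1 miss wb→B1 [-]
  8 | R B11 → L3 hit [D]
  9 | W B6 → L2 hit [D]
  10 | W B8 → L0 miss [D]
  11 | W B3 → L3 miss wb→B11 [D]
  12 | W B5 → L1 hit [D]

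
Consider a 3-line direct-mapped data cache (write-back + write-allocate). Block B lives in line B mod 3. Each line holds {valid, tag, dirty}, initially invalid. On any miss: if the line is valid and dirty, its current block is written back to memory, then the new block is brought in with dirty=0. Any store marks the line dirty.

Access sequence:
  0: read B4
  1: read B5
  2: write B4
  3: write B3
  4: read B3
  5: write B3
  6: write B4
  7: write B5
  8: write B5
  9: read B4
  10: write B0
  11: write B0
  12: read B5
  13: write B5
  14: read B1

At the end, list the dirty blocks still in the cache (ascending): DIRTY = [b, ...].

DIRTY = [0, 5]

0: R B4 → L1 miss [-]
1: R B5 → L2 miss [-]
2: W B4 → L1 hit [D]
3: W B3 → L0 miss [D]
4: R B3 → L0 hit [D]
5: W B3 → L0 hit [D]
6: W B4 → L1 hit [D]
7: W B5 → L2 hit [D]
8: W B5 → L2 hit [D]
9: R B4 → L1 hit [D]
10: W B0 → L0 miss wb→B3 [D]
11: W B0 → L0 hit [D]
12: R B5 → L2 hit [D]
13: W B5 → L2 hit [D]
14: R B1 → L1 miss wb→B4 [-]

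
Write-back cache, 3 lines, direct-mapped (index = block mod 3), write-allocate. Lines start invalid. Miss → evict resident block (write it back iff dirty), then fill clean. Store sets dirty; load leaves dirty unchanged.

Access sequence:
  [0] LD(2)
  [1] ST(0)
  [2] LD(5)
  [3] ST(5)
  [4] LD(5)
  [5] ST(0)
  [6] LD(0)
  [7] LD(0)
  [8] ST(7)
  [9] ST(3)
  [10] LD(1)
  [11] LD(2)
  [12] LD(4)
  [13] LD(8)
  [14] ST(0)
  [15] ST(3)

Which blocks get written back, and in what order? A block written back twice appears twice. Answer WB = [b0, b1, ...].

  0 | R B2 → L2 miss [-]
  1 | W B0 → L0 miss [D]
  2 | R B5 → L2 miss [-]
  3 | W B5 → L2 hit [D]
  4 | R B5 → L2 hit [D]
  5 | W B0 → L0 hit [D]
  6 | R B0 → L0 hit [D]
  7 | R B0 → L0 hit [D]
  8 | W B7 → L1 miss [D]
  9 | W B3 → L0 miss wb→B0 [D]
  10 | R B1 → L1 miss wb→B7 [-]
  11 | R B2 → L2 miss wb→B5 [-]
  12 | R B4 → L1 miss [-]
  13 | R B8 → L2 miss [-]
  14 | W B0 → L0 miss wb→B3 [D]
  15 | W B3 → L0 miss wb→B0 [D]

WB = [0, 7, 5, 3, 0]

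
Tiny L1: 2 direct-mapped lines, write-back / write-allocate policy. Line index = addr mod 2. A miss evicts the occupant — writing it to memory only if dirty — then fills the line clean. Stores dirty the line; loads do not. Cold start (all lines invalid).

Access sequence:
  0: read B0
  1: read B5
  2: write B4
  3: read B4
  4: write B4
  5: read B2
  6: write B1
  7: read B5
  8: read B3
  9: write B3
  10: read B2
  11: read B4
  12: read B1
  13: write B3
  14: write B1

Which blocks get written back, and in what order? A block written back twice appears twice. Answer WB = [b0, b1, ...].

WB = [4, 1, 3, 3]

0: R B0 -> L0 miss  d=-]
1: R B5 -> L1 miss  d=-]
2: W B4 -> L0 miss  d=D]
3: R B4 -> L0 hit  d=D]
4: W B4 -> L0 hit  d=D]
5: R B2 -> L0 miss wb->B4  d=-]
6: W B1 -> L1 miss  d=D]
7: R B5 -> L1 miss wb->B1  d=-]
8: R B3 -> L1 miss  d=-]
9: W B3 -> L1 hit  d=D]
10: R B2 -> L0 hit  d=-]
11: R B4 -> L0 miss  d=-]
12: R B1 -> L1 miss wb->B3  d=-]
13: W B3 -> L1 miss  d=D]
14: W B1 -> L1 miss wb->B3  d=D]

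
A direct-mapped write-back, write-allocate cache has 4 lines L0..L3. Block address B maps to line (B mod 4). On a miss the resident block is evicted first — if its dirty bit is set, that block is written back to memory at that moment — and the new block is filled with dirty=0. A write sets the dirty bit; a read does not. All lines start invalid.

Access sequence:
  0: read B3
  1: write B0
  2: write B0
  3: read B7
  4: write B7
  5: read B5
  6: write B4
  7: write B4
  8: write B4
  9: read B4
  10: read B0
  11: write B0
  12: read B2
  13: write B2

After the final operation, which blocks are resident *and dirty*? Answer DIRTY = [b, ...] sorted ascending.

DIRTY = [0, 2, 7]

0: R B3 -> L3 miss  d=-]
1: W B0 -> L0 miss  d=D]
2: W B0 -> L0 hit  d=D]
3: R B7 -> L3 miss  d=-]
4: W B7 -> L3 hit  d=D]
5: R B5 -> L1 miss  d=-]
6: W B4 -> L0 miss wb->B0  d=D]
7: W B4 -> L0 hit  d=D]
8: W B4 -> L0 hit  d=D]
9: R B4 -> L0 hit  d=D]
10: R B0 -> L0 miss wb->B4  d=-]
11: W B0 -> L0 hit  d=D]
12: R B2 -> L2 miss  d=-]
13: W B2 -> L2 hit  d=D]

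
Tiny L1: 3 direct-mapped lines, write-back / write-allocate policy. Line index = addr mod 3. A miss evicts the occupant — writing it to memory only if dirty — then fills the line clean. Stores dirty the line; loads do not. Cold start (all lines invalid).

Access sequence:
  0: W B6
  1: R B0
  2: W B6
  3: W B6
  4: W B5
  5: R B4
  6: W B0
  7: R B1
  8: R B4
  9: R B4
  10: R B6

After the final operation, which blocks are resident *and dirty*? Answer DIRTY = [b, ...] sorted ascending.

  0 | W B6 → L0 miss [D]
  1 | R B0 → L0 miss wb→B6 [-]
  2 | W B6 → L0 miss [D]
  3 | W B6 → L0 hit [D]
  4 | W B5 → L2 miss [D]
  5 | R B4 → L1 miss [-]
  6 | W B0 → L0 miss wb→B6 [D]
  7 | R B1 → L1 miss [-]
  8 | R B4 → L1 miss [-]
  9 | R B4 → L1 hit [-]
  10 | R B6 → L0 miss wb→B0 [-]

DIRTY = [5]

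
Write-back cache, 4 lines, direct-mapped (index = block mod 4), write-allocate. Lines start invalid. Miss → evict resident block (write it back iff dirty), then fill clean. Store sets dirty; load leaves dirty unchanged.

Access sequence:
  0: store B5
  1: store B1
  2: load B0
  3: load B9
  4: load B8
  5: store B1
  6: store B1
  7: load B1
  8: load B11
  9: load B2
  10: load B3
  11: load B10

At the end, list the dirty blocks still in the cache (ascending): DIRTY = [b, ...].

DIRTY = [1]

  0 | W B5 → L1 miss [D]
  1 | W B1 → L1 miss wb→B5 [D]
  2 | R B0 → L0 miss [-]
  3 | R B9 → L1 miss wb→B1 [-]
  4 | R B8 → L0 miss [-]
  5 | W B1 → L1 miss [D]
  6 | W B1 → L1 hit [D]
  7 | R B1 → L1 hit [D]
  8 | R B11 → L3 miss [-]
  9 | R B2 → L2 miss [-]
  10 | R B3 → L3 miss [-]
  11 | R B10 → L2 miss [-]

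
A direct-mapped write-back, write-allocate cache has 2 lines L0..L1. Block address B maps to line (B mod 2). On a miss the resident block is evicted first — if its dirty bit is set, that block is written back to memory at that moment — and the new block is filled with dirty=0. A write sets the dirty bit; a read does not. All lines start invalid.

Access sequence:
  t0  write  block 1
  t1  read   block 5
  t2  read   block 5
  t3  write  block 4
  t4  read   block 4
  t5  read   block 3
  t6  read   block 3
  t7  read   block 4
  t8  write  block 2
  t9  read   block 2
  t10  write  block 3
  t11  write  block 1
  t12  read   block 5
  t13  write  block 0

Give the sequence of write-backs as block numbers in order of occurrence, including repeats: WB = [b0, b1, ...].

0: W B1 → L1 miss [D]
1: R B5 → L1 miss wb→B1 [-]
2: R B5 → L1 hit [-]
3: W B4 → L0 miss [D]
4: R B4 → L0 hit [D]
5: R B3 → L1 miss [-]
6: R B3 → L1 hit [-]
7: R B4 → L0 hit [D]
8: W B2 → L0 miss wb→B4 [D]
9: R B2 → L0 hit [D]
10: W B3 → L1 hit [D]
11: W B1 → L1 miss wb→B3 [D]
12: R B5 → L1 miss wb→B1 [-]
13: W B0 → L0 miss wb→B2 [D]

WB = [1, 4, 3, 1, 2]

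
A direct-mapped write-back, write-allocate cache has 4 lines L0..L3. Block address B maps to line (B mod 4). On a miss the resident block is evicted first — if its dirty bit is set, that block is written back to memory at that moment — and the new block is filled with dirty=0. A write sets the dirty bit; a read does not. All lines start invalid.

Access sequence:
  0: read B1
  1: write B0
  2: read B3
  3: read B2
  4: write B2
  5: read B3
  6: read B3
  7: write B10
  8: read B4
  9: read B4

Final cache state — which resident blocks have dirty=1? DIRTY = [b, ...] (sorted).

DIRTY = [10]

  0 | R B1 → L1 miss [-]
  1 | W B0 → L0 miss [D]
  2 | R B3 → L3 miss [-]
  3 | R B2 → L2 miss [-]
  4 | W B2 → L2 hit [D]
  5 | R B3 → L3 hit [-]
  6 | R B3 → L3 hit [-]
  7 | W B10 → L2 miss wb→B2 [D]
  8 | R B4 → L0 miss wb→B0 [-]
  9 | R B4 → L0 hit [-]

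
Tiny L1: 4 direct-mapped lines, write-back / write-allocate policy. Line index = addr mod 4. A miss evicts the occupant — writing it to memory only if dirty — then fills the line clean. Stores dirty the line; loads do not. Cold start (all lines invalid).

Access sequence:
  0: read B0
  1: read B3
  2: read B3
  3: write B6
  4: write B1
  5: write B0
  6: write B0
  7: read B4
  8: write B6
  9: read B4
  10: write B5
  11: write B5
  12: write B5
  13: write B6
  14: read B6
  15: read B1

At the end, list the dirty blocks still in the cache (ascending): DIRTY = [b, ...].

0: R B0 -> L0 miss  d=-]
1: R B3 -> L3 miss  d=-]
2: R B3 -> L3 hit  d=-]
3: W B6 -> L2 miss  d=D]
4: W B1 -> L1 miss  d=D]
5: W B0 -> L0 hit  d=D]
6: W B0 -> L0 hit  d=D]
7: R B4 -> L0 miss wb->B0  d=-]
8: W B6 -> L2 hit  d=D]
9: R B4 -> L0 hit  d=-]
10: W B5 -> L1 miss wb->B1  d=D]
11: W B5 -> L1 hit  d=D]
12: W B5 -> L1 hit  d=D]
13: W B6 -> L2 hit  d=D]
14: R B6 -> L2 hit  d=D]
15: R B1 -> L1 miss wb->B5  d=-]

DIRTY = [6]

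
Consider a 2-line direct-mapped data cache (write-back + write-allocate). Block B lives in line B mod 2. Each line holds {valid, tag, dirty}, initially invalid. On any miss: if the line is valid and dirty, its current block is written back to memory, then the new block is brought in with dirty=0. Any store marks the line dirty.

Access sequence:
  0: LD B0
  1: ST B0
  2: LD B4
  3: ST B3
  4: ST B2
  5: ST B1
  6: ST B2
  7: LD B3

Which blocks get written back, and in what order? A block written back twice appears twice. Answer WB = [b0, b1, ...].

WB = [0, 3, 1]

0: R B0 -> L0 miss  d=-]
1: W B0 -> L0 hit  d=D]
2: R B4 -> L0 miss wb->B0  d=-]
3: W B3 -> L1 miss  d=D]
4: W B2 -> L0 miss  d=D]
5: W B1 -> L1 miss wb->B3  d=D]
6: W B2 -> L0 hit  d=D]
7: R B3 -> L1 miss wb->B1  d=-]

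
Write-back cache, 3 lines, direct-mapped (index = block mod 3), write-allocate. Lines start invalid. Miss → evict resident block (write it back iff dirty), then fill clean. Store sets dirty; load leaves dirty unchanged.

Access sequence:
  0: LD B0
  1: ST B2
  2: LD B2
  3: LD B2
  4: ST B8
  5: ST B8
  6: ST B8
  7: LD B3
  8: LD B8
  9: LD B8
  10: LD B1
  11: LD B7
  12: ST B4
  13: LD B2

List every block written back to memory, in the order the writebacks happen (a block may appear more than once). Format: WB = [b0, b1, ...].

  0 | R B0 → L0 miss [-]
  1 | W B2 → L2 miss [D]
  2 | R B2 → L2 hit [D]
  3 | R B2 → L2 hit [D]
  4 | W B8 → L2 miss wb→B2 [D]
  5 | W B8 → L2 hit [D]
  6 | W B8 → L2 hit [D]
  7 | R B3 → L0 miss [-]
  8 | R B8 → L2 hit [D]
  9 | R B8 → L2 hit [D]
  10 | R B1 → L1 miss [-]
  11 | R B7 → L1 miss [-]
  12 | W B4 → L1 miss [D]
  13 | R B2 → L2 miss wb→B8 [-]

WB = [2, 8]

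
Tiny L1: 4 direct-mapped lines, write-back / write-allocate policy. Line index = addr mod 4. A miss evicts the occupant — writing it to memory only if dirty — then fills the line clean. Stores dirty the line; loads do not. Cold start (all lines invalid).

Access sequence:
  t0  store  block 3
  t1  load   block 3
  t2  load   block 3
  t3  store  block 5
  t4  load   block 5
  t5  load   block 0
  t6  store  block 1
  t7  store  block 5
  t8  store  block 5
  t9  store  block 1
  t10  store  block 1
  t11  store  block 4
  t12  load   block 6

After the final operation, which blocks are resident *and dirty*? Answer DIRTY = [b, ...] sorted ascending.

0: W B3 -> L3 miss  d=D]
1: R B3 -> L3 hit  d=D]
2: R B3 -> L3 hit  d=D]
3: W B5 -> L1 miss  d=D]
4: R B5 -> L1 hit  d=D]
5: R B0 -> L0 miss  d=-]
6: W B1 -> L1 miss wb->B5  d=D]
7: W B5 -> L1 miss wb->B1  d=D]
8: W B5 -> L1 hit  d=D]
9: W B1 -> L1 miss wb->B5  d=D]
10: W B1 -> L1 hit  d=D]
11: W B4 -> L0 miss  d=D]
12: R B6 -> L2 miss  d=-]

DIRTY = [1, 3, 4]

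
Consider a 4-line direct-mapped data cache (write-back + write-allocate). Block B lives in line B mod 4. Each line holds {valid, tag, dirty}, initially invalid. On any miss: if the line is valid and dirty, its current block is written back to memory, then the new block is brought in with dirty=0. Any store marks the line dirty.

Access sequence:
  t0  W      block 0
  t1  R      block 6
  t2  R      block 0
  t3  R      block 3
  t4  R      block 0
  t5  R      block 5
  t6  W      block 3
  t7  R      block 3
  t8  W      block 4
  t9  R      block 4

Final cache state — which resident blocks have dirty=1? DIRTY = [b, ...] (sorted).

  0 | W B0 → L0 miss [D]
  1 | R B6 → L2 miss [-]
  2 | R B0 → L0 hit [D]
  3 | R B3 → L3 miss [-]
  4 | R B0 → L0 hit [D]
  5 | R B5 → L1 miss [-]
  6 | W B3 → L3 hit [D]
  7 | R B3 → L3 hit [D]
  8 | W B4 → L0 miss wb→B0 [D]
  9 | R B4 → L0 hit [D]

DIRTY = [3, 4]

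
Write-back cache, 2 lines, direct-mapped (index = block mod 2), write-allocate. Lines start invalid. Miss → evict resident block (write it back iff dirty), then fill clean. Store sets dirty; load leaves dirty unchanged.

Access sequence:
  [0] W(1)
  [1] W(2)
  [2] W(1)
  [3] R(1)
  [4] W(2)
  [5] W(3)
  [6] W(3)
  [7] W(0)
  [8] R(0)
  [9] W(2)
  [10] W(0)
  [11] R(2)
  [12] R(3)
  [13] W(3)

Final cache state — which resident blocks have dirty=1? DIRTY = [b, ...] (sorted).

  0 | W B1 → L1 miss [D]
  1 | W B2 → L0 miss [D]
  2 | W B1 → L1 hit [D]
  3 | R B1 → L1 hit [D]
  4 | W B2 → L0 hit [D]
  5 | W B3 → L1 miss wb→B1 [D]
  6 | W B3 → L1 hit [D]
  7 | W B0 → L0 miss wb→B2 [D]
  8 | R B0 → L0 hit [D]
  9 | W B2 → L0 miss wb→B0 [D]
  10 | W B0 → L0 miss wb→B2 [D]
  11 | R B2 → L0 miss wb→B0 [-]
  12 | R B3 → L1 hit [D]
  13 | W B3 → L1 hit [D]

DIRTY = [3]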